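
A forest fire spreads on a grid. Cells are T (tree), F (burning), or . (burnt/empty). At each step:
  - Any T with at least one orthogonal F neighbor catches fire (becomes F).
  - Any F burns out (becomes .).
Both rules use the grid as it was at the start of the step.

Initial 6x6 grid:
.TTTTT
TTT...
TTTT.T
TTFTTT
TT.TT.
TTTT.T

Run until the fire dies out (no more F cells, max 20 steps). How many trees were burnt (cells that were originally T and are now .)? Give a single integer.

Answer: 26

Derivation:
Step 1: +3 fires, +1 burnt (F count now 3)
Step 2: +7 fires, +3 burnt (F count now 7)
Step 3: +8 fires, +7 burnt (F count now 8)
Step 4: +6 fires, +8 burnt (F count now 6)
Step 5: +1 fires, +6 burnt (F count now 1)
Step 6: +1 fires, +1 burnt (F count now 1)
Step 7: +0 fires, +1 burnt (F count now 0)
Fire out after step 7
Initially T: 27, now '.': 35
Total burnt (originally-T cells now '.'): 26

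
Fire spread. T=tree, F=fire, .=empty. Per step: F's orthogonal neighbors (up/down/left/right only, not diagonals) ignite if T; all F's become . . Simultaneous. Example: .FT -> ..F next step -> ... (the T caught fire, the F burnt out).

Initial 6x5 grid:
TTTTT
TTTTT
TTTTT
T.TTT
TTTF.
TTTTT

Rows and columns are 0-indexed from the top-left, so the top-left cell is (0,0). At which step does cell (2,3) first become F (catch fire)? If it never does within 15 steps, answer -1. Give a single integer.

Step 1: cell (2,3)='T' (+3 fires, +1 burnt)
Step 2: cell (2,3)='F' (+6 fires, +3 burnt)
  -> target ignites at step 2
Step 3: cell (2,3)='.' (+5 fires, +6 burnt)
Step 4: cell (2,3)='.' (+6 fires, +5 burnt)
Step 5: cell (2,3)='.' (+4 fires, +6 burnt)
Step 6: cell (2,3)='.' (+2 fires, +4 burnt)
Step 7: cell (2,3)='.' (+1 fires, +2 burnt)
Step 8: cell (2,3)='.' (+0 fires, +1 burnt)
  fire out at step 8

2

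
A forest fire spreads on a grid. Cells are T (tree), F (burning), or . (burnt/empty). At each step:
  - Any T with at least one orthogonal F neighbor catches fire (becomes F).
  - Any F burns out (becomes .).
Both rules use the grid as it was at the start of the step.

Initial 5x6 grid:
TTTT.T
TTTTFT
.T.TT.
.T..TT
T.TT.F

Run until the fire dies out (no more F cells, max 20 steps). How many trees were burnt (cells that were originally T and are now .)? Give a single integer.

Answer: 16

Derivation:
Step 1: +4 fires, +2 burnt (F count now 4)
Step 2: +5 fires, +4 burnt (F count now 5)
Step 3: +2 fires, +5 burnt (F count now 2)
Step 4: +3 fires, +2 burnt (F count now 3)
Step 5: +2 fires, +3 burnt (F count now 2)
Step 6: +0 fires, +2 burnt (F count now 0)
Fire out after step 6
Initially T: 19, now '.': 27
Total burnt (originally-T cells now '.'): 16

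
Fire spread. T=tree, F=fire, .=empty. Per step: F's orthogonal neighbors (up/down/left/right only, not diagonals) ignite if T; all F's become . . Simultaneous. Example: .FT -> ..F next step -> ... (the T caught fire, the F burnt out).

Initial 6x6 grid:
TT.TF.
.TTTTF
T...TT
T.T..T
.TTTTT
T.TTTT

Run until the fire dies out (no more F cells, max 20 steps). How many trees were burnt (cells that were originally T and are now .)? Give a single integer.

Answer: 20

Derivation:
Step 1: +3 fires, +2 burnt (F count now 3)
Step 2: +3 fires, +3 burnt (F count now 3)
Step 3: +2 fires, +3 burnt (F count now 2)
Step 4: +3 fires, +2 burnt (F count now 3)
Step 5: +3 fires, +3 burnt (F count now 3)
Step 6: +3 fires, +3 burnt (F count now 3)
Step 7: +3 fires, +3 burnt (F count now 3)
Step 8: +0 fires, +3 burnt (F count now 0)
Fire out after step 8
Initially T: 23, now '.': 33
Total burnt (originally-T cells now '.'): 20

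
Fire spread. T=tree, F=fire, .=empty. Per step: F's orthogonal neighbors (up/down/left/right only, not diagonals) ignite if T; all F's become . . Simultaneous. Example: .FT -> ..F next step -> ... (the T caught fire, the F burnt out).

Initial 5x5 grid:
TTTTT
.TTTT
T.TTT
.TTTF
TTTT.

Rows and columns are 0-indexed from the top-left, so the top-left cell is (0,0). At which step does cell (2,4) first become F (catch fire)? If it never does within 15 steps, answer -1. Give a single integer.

Step 1: cell (2,4)='F' (+2 fires, +1 burnt)
  -> target ignites at step 1
Step 2: cell (2,4)='.' (+4 fires, +2 burnt)
Step 3: cell (2,4)='.' (+5 fires, +4 burnt)
Step 4: cell (2,4)='.' (+3 fires, +5 burnt)
Step 5: cell (2,4)='.' (+3 fires, +3 burnt)
Step 6: cell (2,4)='.' (+1 fires, +3 burnt)
Step 7: cell (2,4)='.' (+1 fires, +1 burnt)
Step 8: cell (2,4)='.' (+0 fires, +1 burnt)
  fire out at step 8

1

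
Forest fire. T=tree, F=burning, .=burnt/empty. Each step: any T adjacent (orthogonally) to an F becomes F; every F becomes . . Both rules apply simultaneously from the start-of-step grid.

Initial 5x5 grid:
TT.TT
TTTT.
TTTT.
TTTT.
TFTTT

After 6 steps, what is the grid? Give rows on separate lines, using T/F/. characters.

Step 1: 3 trees catch fire, 1 burn out
  TT.TT
  TTTT.
  TTTT.
  TFTT.
  F.FTT
Step 2: 4 trees catch fire, 3 burn out
  TT.TT
  TTTT.
  TFTT.
  F.FT.
  ...FT
Step 3: 5 trees catch fire, 4 burn out
  TT.TT
  TFTT.
  F.FT.
  ...F.
  ....F
Step 4: 4 trees catch fire, 5 burn out
  TF.TT
  F.FT.
  ...F.
  .....
  .....
Step 5: 2 trees catch fire, 4 burn out
  F..TT
  ...F.
  .....
  .....
  .....
Step 6: 1 trees catch fire, 2 burn out
  ...FT
  .....
  .....
  .....
  .....

...FT
.....
.....
.....
.....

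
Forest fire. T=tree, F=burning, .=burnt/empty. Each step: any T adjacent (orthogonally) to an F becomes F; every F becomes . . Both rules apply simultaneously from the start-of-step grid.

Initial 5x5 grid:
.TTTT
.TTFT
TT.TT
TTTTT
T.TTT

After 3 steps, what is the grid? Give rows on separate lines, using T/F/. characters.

Step 1: 4 trees catch fire, 1 burn out
  .TTFT
  .TF.F
  TT.FT
  TTTTT
  T.TTT
Step 2: 5 trees catch fire, 4 burn out
  .TF.F
  .F...
  TT..F
  TTTFT
  T.TTT
Step 3: 5 trees catch fire, 5 burn out
  .F...
  .....
  TF...
  TTF.F
  T.TFT

.F...
.....
TF...
TTF.F
T.TFT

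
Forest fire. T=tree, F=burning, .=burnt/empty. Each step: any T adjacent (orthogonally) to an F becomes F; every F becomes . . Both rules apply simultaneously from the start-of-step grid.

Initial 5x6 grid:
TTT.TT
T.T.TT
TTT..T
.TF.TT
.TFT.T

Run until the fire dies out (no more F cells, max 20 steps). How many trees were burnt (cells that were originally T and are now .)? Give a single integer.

Answer: 11

Derivation:
Step 1: +4 fires, +2 burnt (F count now 4)
Step 2: +2 fires, +4 burnt (F count now 2)
Step 3: +2 fires, +2 burnt (F count now 2)
Step 4: +2 fires, +2 burnt (F count now 2)
Step 5: +1 fires, +2 burnt (F count now 1)
Step 6: +0 fires, +1 burnt (F count now 0)
Fire out after step 6
Initially T: 19, now '.': 22
Total burnt (originally-T cells now '.'): 11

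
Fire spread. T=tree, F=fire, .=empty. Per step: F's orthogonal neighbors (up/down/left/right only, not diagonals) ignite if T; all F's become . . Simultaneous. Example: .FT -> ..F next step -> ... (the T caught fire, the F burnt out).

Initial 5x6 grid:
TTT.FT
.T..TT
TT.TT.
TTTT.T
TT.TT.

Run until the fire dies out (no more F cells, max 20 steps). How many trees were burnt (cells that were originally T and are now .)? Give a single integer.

Answer: 19

Derivation:
Step 1: +2 fires, +1 burnt (F count now 2)
Step 2: +2 fires, +2 burnt (F count now 2)
Step 3: +1 fires, +2 burnt (F count now 1)
Step 4: +1 fires, +1 burnt (F count now 1)
Step 5: +2 fires, +1 burnt (F count now 2)
Step 6: +2 fires, +2 burnt (F count now 2)
Step 7: +3 fires, +2 burnt (F count now 3)
Step 8: +3 fires, +3 burnt (F count now 3)
Step 9: +1 fires, +3 burnt (F count now 1)
Step 10: +2 fires, +1 burnt (F count now 2)
Step 11: +0 fires, +2 burnt (F count now 0)
Fire out after step 11
Initially T: 20, now '.': 29
Total burnt (originally-T cells now '.'): 19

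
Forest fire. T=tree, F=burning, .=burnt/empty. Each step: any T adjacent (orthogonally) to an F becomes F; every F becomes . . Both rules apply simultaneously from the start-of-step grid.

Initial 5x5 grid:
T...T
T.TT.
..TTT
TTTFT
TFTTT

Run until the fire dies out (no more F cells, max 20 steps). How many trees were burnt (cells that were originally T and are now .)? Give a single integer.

Answer: 13

Derivation:
Step 1: +7 fires, +2 burnt (F count now 7)
Step 2: +5 fires, +7 burnt (F count now 5)
Step 3: +1 fires, +5 burnt (F count now 1)
Step 4: +0 fires, +1 burnt (F count now 0)
Fire out after step 4
Initially T: 16, now '.': 22
Total burnt (originally-T cells now '.'): 13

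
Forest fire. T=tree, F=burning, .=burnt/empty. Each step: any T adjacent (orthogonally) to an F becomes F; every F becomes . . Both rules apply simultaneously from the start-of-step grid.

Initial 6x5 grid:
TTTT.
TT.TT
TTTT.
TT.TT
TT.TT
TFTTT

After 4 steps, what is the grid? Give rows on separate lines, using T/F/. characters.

Step 1: 3 trees catch fire, 1 burn out
  TTTT.
  TT.TT
  TTTT.
  TT.TT
  TF.TT
  F.FTT
Step 2: 3 trees catch fire, 3 burn out
  TTTT.
  TT.TT
  TTTT.
  TF.TT
  F..TT
  ...FT
Step 3: 4 trees catch fire, 3 burn out
  TTTT.
  TT.TT
  TFTT.
  F..TT
  ...FT
  ....F
Step 4: 5 trees catch fire, 4 burn out
  TTTT.
  TF.TT
  F.FT.
  ...FT
  ....F
  .....

TTTT.
TF.TT
F.FT.
...FT
....F
.....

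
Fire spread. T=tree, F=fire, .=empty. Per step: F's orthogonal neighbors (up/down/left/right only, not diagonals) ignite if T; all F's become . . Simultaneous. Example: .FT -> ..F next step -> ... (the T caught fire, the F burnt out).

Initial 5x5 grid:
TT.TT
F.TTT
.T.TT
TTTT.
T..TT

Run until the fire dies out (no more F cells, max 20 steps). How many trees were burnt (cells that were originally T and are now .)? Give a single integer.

Step 1: +1 fires, +1 burnt (F count now 1)
Step 2: +1 fires, +1 burnt (F count now 1)
Step 3: +0 fires, +1 burnt (F count now 0)
Fire out after step 3
Initially T: 17, now '.': 10
Total burnt (originally-T cells now '.'): 2

Answer: 2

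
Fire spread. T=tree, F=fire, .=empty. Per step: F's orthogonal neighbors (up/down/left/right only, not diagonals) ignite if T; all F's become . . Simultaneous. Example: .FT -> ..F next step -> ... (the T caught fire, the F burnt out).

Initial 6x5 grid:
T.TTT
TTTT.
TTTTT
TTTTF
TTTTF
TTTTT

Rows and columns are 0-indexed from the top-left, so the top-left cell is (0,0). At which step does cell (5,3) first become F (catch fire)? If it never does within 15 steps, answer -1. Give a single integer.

Step 1: cell (5,3)='T' (+4 fires, +2 burnt)
Step 2: cell (5,3)='F' (+4 fires, +4 burnt)
  -> target ignites at step 2
Step 3: cell (5,3)='.' (+5 fires, +4 burnt)
Step 4: cell (5,3)='.' (+6 fires, +5 burnt)
Step 5: cell (5,3)='.' (+5 fires, +6 burnt)
Step 6: cell (5,3)='.' (+1 fires, +5 burnt)
Step 7: cell (5,3)='.' (+1 fires, +1 burnt)
Step 8: cell (5,3)='.' (+0 fires, +1 burnt)
  fire out at step 8

2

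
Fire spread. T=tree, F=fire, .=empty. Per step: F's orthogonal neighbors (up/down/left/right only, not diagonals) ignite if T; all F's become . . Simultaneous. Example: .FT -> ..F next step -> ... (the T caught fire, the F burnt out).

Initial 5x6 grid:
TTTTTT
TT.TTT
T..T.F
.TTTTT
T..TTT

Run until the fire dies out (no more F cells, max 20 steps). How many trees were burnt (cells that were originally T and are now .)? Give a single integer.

Answer: 21

Derivation:
Step 1: +2 fires, +1 burnt (F count now 2)
Step 2: +4 fires, +2 burnt (F count now 4)
Step 3: +4 fires, +4 burnt (F count now 4)
Step 4: +4 fires, +4 burnt (F count now 4)
Step 5: +2 fires, +4 burnt (F count now 2)
Step 6: +1 fires, +2 burnt (F count now 1)
Step 7: +2 fires, +1 burnt (F count now 2)
Step 8: +1 fires, +2 burnt (F count now 1)
Step 9: +1 fires, +1 burnt (F count now 1)
Step 10: +0 fires, +1 burnt (F count now 0)
Fire out after step 10
Initially T: 22, now '.': 29
Total burnt (originally-T cells now '.'): 21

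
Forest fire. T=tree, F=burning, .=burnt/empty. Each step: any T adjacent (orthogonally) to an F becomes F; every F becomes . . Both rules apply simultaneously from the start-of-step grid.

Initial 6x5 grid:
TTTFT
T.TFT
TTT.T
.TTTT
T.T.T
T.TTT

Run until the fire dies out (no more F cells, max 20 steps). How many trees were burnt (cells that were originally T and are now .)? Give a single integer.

Answer: 20

Derivation:
Step 1: +4 fires, +2 burnt (F count now 4)
Step 2: +3 fires, +4 burnt (F count now 3)
Step 3: +4 fires, +3 burnt (F count now 4)
Step 4: +6 fires, +4 burnt (F count now 6)
Step 5: +2 fires, +6 burnt (F count now 2)
Step 6: +1 fires, +2 burnt (F count now 1)
Step 7: +0 fires, +1 burnt (F count now 0)
Fire out after step 7
Initially T: 22, now '.': 28
Total burnt (originally-T cells now '.'): 20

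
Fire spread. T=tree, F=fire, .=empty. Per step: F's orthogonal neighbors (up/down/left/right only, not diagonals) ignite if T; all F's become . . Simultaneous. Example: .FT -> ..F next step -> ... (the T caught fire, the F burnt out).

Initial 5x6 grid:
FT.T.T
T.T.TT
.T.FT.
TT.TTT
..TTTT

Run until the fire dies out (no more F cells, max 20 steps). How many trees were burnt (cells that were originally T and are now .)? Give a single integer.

Answer: 13

Derivation:
Step 1: +4 fires, +2 burnt (F count now 4)
Step 2: +3 fires, +4 burnt (F count now 3)
Step 3: +4 fires, +3 burnt (F count now 4)
Step 4: +2 fires, +4 burnt (F count now 2)
Step 5: +0 fires, +2 burnt (F count now 0)
Fire out after step 5
Initially T: 18, now '.': 25
Total burnt (originally-T cells now '.'): 13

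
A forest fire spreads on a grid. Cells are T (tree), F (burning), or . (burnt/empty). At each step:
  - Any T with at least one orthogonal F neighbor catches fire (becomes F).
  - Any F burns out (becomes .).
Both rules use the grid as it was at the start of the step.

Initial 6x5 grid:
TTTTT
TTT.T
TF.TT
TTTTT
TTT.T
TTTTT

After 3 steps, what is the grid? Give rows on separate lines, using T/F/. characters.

Step 1: 3 trees catch fire, 1 burn out
  TTTTT
  TFT.T
  F..TT
  TFTTT
  TTT.T
  TTTTT
Step 2: 6 trees catch fire, 3 burn out
  TFTTT
  F.F.T
  ...TT
  F.FTT
  TFT.T
  TTTTT
Step 3: 6 trees catch fire, 6 burn out
  F.FTT
  ....T
  ...TT
  ...FT
  F.F.T
  TFTTT

F.FTT
....T
...TT
...FT
F.F.T
TFTTT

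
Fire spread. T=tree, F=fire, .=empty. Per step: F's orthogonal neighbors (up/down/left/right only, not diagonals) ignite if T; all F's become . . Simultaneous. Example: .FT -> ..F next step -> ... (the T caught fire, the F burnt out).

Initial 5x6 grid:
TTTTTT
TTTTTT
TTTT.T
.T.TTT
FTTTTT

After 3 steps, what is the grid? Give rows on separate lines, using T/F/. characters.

Step 1: 1 trees catch fire, 1 burn out
  TTTTTT
  TTTTTT
  TTTT.T
  .T.TTT
  .FTTTT
Step 2: 2 trees catch fire, 1 burn out
  TTTTTT
  TTTTTT
  TTTT.T
  .F.TTT
  ..FTTT
Step 3: 2 trees catch fire, 2 burn out
  TTTTTT
  TTTTTT
  TFTT.T
  ...TTT
  ...FTT

TTTTTT
TTTTTT
TFTT.T
...TTT
...FTT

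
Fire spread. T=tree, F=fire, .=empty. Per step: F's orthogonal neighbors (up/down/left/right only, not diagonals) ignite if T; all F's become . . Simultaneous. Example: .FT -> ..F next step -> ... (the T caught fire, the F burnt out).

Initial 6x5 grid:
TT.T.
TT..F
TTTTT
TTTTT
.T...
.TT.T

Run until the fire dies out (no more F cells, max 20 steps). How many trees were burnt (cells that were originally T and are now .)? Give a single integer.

Step 1: +1 fires, +1 burnt (F count now 1)
Step 2: +2 fires, +1 burnt (F count now 2)
Step 3: +2 fires, +2 burnt (F count now 2)
Step 4: +2 fires, +2 burnt (F count now 2)
Step 5: +3 fires, +2 burnt (F count now 3)
Step 6: +4 fires, +3 burnt (F count now 4)
Step 7: +2 fires, +4 burnt (F count now 2)
Step 8: +1 fires, +2 burnt (F count now 1)
Step 9: +0 fires, +1 burnt (F count now 0)
Fire out after step 9
Initially T: 19, now '.': 28
Total burnt (originally-T cells now '.'): 17

Answer: 17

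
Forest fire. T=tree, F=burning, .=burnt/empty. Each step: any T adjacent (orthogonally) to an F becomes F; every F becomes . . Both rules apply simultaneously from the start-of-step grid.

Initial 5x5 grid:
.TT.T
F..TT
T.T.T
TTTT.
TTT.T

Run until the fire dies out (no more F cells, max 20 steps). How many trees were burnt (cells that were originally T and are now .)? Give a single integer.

Step 1: +1 fires, +1 burnt (F count now 1)
Step 2: +1 fires, +1 burnt (F count now 1)
Step 3: +2 fires, +1 burnt (F count now 2)
Step 4: +2 fires, +2 burnt (F count now 2)
Step 5: +3 fires, +2 burnt (F count now 3)
Step 6: +0 fires, +3 burnt (F count now 0)
Fire out after step 6
Initially T: 16, now '.': 18
Total burnt (originally-T cells now '.'): 9

Answer: 9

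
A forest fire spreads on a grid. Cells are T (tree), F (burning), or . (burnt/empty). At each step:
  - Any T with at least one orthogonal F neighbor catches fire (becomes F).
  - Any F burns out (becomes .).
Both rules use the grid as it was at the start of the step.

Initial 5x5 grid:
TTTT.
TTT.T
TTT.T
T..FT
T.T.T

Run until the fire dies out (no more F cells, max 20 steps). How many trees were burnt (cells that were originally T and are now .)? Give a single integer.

Step 1: +1 fires, +1 burnt (F count now 1)
Step 2: +2 fires, +1 burnt (F count now 2)
Step 3: +1 fires, +2 burnt (F count now 1)
Step 4: +0 fires, +1 burnt (F count now 0)
Fire out after step 4
Initially T: 17, now '.': 12
Total burnt (originally-T cells now '.'): 4

Answer: 4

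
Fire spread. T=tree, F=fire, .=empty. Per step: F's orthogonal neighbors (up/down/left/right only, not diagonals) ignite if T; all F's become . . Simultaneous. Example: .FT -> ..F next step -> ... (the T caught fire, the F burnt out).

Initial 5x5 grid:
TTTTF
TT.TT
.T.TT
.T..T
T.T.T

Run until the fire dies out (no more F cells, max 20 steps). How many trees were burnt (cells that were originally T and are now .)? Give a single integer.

Step 1: +2 fires, +1 burnt (F count now 2)
Step 2: +3 fires, +2 burnt (F count now 3)
Step 3: +3 fires, +3 burnt (F count now 3)
Step 4: +3 fires, +3 burnt (F count now 3)
Step 5: +2 fires, +3 burnt (F count now 2)
Step 6: +1 fires, +2 burnt (F count now 1)
Step 7: +0 fires, +1 burnt (F count now 0)
Fire out after step 7
Initially T: 16, now '.': 23
Total burnt (originally-T cells now '.'): 14

Answer: 14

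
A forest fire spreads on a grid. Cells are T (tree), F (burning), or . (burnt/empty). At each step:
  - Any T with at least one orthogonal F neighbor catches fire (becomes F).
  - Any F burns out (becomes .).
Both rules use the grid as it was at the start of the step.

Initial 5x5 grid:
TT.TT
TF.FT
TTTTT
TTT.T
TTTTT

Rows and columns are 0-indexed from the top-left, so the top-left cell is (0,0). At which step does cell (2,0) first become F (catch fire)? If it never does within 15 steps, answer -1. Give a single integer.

Step 1: cell (2,0)='T' (+6 fires, +2 burnt)
Step 2: cell (2,0)='F' (+6 fires, +6 burnt)
  -> target ignites at step 2
Step 3: cell (2,0)='.' (+4 fires, +6 burnt)
Step 4: cell (2,0)='.' (+3 fires, +4 burnt)
Step 5: cell (2,0)='.' (+1 fires, +3 burnt)
Step 6: cell (2,0)='.' (+0 fires, +1 burnt)
  fire out at step 6

2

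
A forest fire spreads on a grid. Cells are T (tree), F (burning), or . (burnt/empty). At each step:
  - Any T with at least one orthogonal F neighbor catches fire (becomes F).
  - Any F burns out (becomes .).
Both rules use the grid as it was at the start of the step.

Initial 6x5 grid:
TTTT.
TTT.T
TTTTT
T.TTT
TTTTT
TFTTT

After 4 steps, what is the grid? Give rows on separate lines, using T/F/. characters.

Step 1: 3 trees catch fire, 1 burn out
  TTTT.
  TTT.T
  TTTTT
  T.TTT
  TFTTT
  F.FTT
Step 2: 3 trees catch fire, 3 burn out
  TTTT.
  TTT.T
  TTTTT
  T.TTT
  F.FTT
  ...FT
Step 3: 4 trees catch fire, 3 burn out
  TTTT.
  TTT.T
  TTTTT
  F.FTT
  ...FT
  ....F
Step 4: 4 trees catch fire, 4 burn out
  TTTT.
  TTT.T
  FTFTT
  ...FT
  ....F
  .....

TTTT.
TTT.T
FTFTT
...FT
....F
.....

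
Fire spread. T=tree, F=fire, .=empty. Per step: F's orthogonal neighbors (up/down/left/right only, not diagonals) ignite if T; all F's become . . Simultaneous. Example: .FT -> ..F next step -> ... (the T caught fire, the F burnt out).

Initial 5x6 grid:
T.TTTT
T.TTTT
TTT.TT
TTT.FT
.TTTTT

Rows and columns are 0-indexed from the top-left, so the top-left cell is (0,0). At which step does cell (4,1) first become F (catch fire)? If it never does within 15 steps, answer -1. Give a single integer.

Step 1: cell (4,1)='T' (+3 fires, +1 burnt)
Step 2: cell (4,1)='T' (+4 fires, +3 burnt)
Step 3: cell (4,1)='T' (+4 fires, +4 burnt)
Step 4: cell (4,1)='F' (+5 fires, +4 burnt)
  -> target ignites at step 4
Step 5: cell (4,1)='.' (+3 fires, +5 burnt)
Step 6: cell (4,1)='.' (+2 fires, +3 burnt)
Step 7: cell (4,1)='.' (+1 fires, +2 burnt)
Step 8: cell (4,1)='.' (+1 fires, +1 burnt)
Step 9: cell (4,1)='.' (+1 fires, +1 burnt)
Step 10: cell (4,1)='.' (+0 fires, +1 burnt)
  fire out at step 10

4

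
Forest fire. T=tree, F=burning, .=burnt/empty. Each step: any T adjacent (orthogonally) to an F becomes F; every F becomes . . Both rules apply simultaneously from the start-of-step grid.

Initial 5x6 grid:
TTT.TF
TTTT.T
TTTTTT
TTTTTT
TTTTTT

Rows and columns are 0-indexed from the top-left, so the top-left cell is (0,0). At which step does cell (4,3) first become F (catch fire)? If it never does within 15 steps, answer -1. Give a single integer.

Step 1: cell (4,3)='T' (+2 fires, +1 burnt)
Step 2: cell (4,3)='T' (+1 fires, +2 burnt)
Step 3: cell (4,3)='T' (+2 fires, +1 burnt)
Step 4: cell (4,3)='T' (+3 fires, +2 burnt)
Step 5: cell (4,3)='T' (+4 fires, +3 burnt)
Step 6: cell (4,3)='F' (+4 fires, +4 burnt)
  -> target ignites at step 6
Step 7: cell (4,3)='.' (+5 fires, +4 burnt)
Step 8: cell (4,3)='.' (+4 fires, +5 burnt)
Step 9: cell (4,3)='.' (+2 fires, +4 burnt)
Step 10: cell (4,3)='.' (+0 fires, +2 burnt)
  fire out at step 10

6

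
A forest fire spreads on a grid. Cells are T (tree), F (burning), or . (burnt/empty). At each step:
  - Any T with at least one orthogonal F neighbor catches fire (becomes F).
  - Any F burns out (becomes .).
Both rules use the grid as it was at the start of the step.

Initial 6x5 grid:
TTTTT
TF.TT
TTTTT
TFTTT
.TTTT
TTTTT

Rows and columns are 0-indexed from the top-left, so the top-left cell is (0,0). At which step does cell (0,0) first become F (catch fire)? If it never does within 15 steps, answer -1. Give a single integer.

Step 1: cell (0,0)='T' (+6 fires, +2 burnt)
Step 2: cell (0,0)='F' (+7 fires, +6 burnt)
  -> target ignites at step 2
Step 3: cell (0,0)='.' (+6 fires, +7 burnt)
Step 4: cell (0,0)='.' (+5 fires, +6 burnt)
Step 5: cell (0,0)='.' (+2 fires, +5 burnt)
Step 6: cell (0,0)='.' (+0 fires, +2 burnt)
  fire out at step 6

2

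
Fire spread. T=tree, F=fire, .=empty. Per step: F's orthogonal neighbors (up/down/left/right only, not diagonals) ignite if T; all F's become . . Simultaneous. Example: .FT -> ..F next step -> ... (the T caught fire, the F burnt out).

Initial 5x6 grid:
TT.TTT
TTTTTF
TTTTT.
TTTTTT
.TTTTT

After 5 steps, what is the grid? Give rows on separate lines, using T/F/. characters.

Step 1: 2 trees catch fire, 1 burn out
  TT.TTF
  TTTTF.
  TTTTT.
  TTTTTT
  .TTTTT
Step 2: 3 trees catch fire, 2 burn out
  TT.TF.
  TTTF..
  TTTTF.
  TTTTTT
  .TTTTT
Step 3: 4 trees catch fire, 3 burn out
  TT.F..
  TTF...
  TTTF..
  TTTTFT
  .TTTTT
Step 4: 5 trees catch fire, 4 burn out
  TT....
  TF....
  TTF...
  TTTF.F
  .TTTFT
Step 5: 6 trees catch fire, 5 burn out
  TF....
  F.....
  TF....
  TTF...
  .TTF.F

TF....
F.....
TF....
TTF...
.TTF.F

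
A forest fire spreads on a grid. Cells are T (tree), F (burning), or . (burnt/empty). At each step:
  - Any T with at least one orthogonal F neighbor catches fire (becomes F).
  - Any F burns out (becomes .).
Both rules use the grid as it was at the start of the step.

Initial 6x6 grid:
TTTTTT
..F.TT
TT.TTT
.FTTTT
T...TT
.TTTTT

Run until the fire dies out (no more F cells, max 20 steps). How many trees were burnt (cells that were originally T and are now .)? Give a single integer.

Step 1: +3 fires, +2 burnt (F count now 3)
Step 2: +4 fires, +3 burnt (F count now 4)
Step 3: +4 fires, +4 burnt (F count now 4)
Step 4: +5 fires, +4 burnt (F count now 5)
Step 5: +4 fires, +5 burnt (F count now 4)
Step 6: +2 fires, +4 burnt (F count now 2)
Step 7: +1 fires, +2 burnt (F count now 1)
Step 8: +1 fires, +1 burnt (F count now 1)
Step 9: +0 fires, +1 burnt (F count now 0)
Fire out after step 9
Initially T: 25, now '.': 35
Total burnt (originally-T cells now '.'): 24

Answer: 24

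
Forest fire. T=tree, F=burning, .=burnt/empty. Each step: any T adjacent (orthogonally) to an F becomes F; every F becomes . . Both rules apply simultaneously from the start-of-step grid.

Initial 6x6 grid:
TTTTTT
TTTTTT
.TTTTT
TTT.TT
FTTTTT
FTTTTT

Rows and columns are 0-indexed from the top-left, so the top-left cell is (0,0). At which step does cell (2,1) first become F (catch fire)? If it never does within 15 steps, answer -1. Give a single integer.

Step 1: cell (2,1)='T' (+3 fires, +2 burnt)
Step 2: cell (2,1)='T' (+3 fires, +3 burnt)
Step 3: cell (2,1)='F' (+4 fires, +3 burnt)
  -> target ignites at step 3
Step 4: cell (2,1)='.' (+4 fires, +4 burnt)
Step 5: cell (2,1)='.' (+7 fires, +4 burnt)
Step 6: cell (2,1)='.' (+5 fires, +7 burnt)
Step 7: cell (2,1)='.' (+3 fires, +5 burnt)
Step 8: cell (2,1)='.' (+2 fires, +3 burnt)
Step 9: cell (2,1)='.' (+1 fires, +2 burnt)
Step 10: cell (2,1)='.' (+0 fires, +1 burnt)
  fire out at step 10

3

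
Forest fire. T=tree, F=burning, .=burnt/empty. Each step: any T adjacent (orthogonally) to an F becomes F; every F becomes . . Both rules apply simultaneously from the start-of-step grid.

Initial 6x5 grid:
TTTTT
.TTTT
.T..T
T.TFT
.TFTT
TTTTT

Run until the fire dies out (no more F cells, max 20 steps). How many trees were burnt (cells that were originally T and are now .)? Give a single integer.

Step 1: +5 fires, +2 burnt (F count now 5)
Step 2: +4 fires, +5 burnt (F count now 4)
Step 3: +3 fires, +4 burnt (F count now 3)
Step 4: +2 fires, +3 burnt (F count now 2)
Step 5: +2 fires, +2 burnt (F count now 2)
Step 6: +2 fires, +2 burnt (F count now 2)
Step 7: +2 fires, +2 burnt (F count now 2)
Step 8: +1 fires, +2 burnt (F count now 1)
Step 9: +0 fires, +1 burnt (F count now 0)
Fire out after step 9
Initially T: 22, now '.': 29
Total burnt (originally-T cells now '.'): 21

Answer: 21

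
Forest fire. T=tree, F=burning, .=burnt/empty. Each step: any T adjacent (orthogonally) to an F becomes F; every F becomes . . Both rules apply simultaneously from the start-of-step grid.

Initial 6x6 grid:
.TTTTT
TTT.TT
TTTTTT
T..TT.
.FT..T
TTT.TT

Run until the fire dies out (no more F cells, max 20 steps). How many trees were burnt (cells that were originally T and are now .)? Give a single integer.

Answer: 4

Derivation:
Step 1: +2 fires, +1 burnt (F count now 2)
Step 2: +2 fires, +2 burnt (F count now 2)
Step 3: +0 fires, +2 burnt (F count now 0)
Fire out after step 3
Initially T: 26, now '.': 14
Total burnt (originally-T cells now '.'): 4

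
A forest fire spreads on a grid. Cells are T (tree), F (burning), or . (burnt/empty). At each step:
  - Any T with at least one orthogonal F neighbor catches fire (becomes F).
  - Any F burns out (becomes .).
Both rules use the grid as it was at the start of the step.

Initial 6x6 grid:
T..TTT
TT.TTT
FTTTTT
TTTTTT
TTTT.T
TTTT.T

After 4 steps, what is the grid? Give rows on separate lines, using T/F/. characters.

Step 1: 3 trees catch fire, 1 burn out
  T..TTT
  FT.TTT
  .FTTTT
  FTTTTT
  TTTT.T
  TTTT.T
Step 2: 5 trees catch fire, 3 burn out
  F..TTT
  .F.TTT
  ..FTTT
  .FTTTT
  FTTT.T
  TTTT.T
Step 3: 4 trees catch fire, 5 burn out
  ...TTT
  ...TTT
  ...FTT
  ..FTTT
  .FTT.T
  FTTT.T
Step 4: 5 trees catch fire, 4 burn out
  ...TTT
  ...FTT
  ....FT
  ...FTT
  ..FT.T
  .FTT.T

...TTT
...FTT
....FT
...FTT
..FT.T
.FTT.T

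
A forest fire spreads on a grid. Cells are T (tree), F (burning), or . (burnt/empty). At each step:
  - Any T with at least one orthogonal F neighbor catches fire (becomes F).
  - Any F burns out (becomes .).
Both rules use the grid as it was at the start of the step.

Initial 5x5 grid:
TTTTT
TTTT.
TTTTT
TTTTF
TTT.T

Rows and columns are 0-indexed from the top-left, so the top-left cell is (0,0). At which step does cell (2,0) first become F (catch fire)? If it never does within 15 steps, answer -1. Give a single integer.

Step 1: cell (2,0)='T' (+3 fires, +1 burnt)
Step 2: cell (2,0)='T' (+2 fires, +3 burnt)
Step 3: cell (2,0)='T' (+4 fires, +2 burnt)
Step 4: cell (2,0)='T' (+5 fires, +4 burnt)
Step 5: cell (2,0)='F' (+5 fires, +5 burnt)
  -> target ignites at step 5
Step 6: cell (2,0)='.' (+2 fires, +5 burnt)
Step 7: cell (2,0)='.' (+1 fires, +2 burnt)
Step 8: cell (2,0)='.' (+0 fires, +1 burnt)
  fire out at step 8

5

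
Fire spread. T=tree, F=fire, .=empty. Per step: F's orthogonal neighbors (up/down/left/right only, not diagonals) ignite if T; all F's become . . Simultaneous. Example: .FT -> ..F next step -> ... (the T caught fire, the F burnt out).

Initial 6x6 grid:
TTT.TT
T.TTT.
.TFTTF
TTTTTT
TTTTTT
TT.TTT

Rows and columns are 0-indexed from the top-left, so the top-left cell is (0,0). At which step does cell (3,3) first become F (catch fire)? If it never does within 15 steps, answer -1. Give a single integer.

Step 1: cell (3,3)='T' (+6 fires, +2 burnt)
Step 2: cell (3,3)='F' (+8 fires, +6 burnt)
  -> target ignites at step 2
Step 3: cell (3,3)='.' (+7 fires, +8 burnt)
Step 4: cell (3,3)='.' (+6 fires, +7 burnt)
Step 5: cell (3,3)='.' (+2 fires, +6 burnt)
Step 6: cell (3,3)='.' (+0 fires, +2 burnt)
  fire out at step 6

2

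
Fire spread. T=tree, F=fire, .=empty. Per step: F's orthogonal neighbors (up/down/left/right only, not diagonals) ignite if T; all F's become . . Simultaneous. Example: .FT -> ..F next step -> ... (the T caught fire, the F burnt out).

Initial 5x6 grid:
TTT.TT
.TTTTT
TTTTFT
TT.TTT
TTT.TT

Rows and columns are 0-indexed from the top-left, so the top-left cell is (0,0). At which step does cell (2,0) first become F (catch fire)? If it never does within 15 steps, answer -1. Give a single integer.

Step 1: cell (2,0)='T' (+4 fires, +1 burnt)
Step 2: cell (2,0)='T' (+7 fires, +4 burnt)
Step 3: cell (2,0)='T' (+4 fires, +7 burnt)
Step 4: cell (2,0)='F' (+4 fires, +4 burnt)
  -> target ignites at step 4
Step 5: cell (2,0)='.' (+3 fires, +4 burnt)
Step 6: cell (2,0)='.' (+3 fires, +3 burnt)
Step 7: cell (2,0)='.' (+0 fires, +3 burnt)
  fire out at step 7

4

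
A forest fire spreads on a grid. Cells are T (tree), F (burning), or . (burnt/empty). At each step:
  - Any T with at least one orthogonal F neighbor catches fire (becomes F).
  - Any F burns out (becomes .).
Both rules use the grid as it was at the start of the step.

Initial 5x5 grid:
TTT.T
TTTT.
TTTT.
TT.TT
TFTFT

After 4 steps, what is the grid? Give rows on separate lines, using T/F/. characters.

Step 1: 5 trees catch fire, 2 burn out
  TTT.T
  TTTT.
  TTTT.
  TF.FT
  F.F.F
Step 2: 4 trees catch fire, 5 burn out
  TTT.T
  TTTT.
  TFTF.
  F...F
  .....
Step 3: 4 trees catch fire, 4 burn out
  TTT.T
  TFTF.
  F.F..
  .....
  .....
Step 4: 3 trees catch fire, 4 burn out
  TFT.T
  F.F..
  .....
  .....
  .....

TFT.T
F.F..
.....
.....
.....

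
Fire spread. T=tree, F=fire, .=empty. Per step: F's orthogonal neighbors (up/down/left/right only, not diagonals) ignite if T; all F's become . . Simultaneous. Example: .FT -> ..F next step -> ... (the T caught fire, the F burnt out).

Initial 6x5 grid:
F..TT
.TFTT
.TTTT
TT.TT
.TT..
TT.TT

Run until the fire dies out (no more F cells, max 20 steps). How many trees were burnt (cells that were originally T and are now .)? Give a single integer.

Step 1: +3 fires, +2 burnt (F count now 3)
Step 2: +4 fires, +3 burnt (F count now 4)
Step 3: +4 fires, +4 burnt (F count now 4)
Step 4: +3 fires, +4 burnt (F count now 3)
Step 5: +2 fires, +3 burnt (F count now 2)
Step 6: +1 fires, +2 burnt (F count now 1)
Step 7: +0 fires, +1 burnt (F count now 0)
Fire out after step 7
Initially T: 19, now '.': 28
Total burnt (originally-T cells now '.'): 17

Answer: 17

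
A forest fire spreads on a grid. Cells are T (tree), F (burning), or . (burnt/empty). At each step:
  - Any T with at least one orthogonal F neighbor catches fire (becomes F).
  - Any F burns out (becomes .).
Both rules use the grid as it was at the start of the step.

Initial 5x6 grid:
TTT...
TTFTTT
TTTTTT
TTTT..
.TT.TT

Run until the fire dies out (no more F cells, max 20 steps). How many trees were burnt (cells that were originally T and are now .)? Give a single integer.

Answer: 20

Derivation:
Step 1: +4 fires, +1 burnt (F count now 4)
Step 2: +6 fires, +4 burnt (F count now 6)
Step 3: +7 fires, +6 burnt (F count now 7)
Step 4: +3 fires, +7 burnt (F count now 3)
Step 5: +0 fires, +3 burnt (F count now 0)
Fire out after step 5
Initially T: 22, now '.': 28
Total burnt (originally-T cells now '.'): 20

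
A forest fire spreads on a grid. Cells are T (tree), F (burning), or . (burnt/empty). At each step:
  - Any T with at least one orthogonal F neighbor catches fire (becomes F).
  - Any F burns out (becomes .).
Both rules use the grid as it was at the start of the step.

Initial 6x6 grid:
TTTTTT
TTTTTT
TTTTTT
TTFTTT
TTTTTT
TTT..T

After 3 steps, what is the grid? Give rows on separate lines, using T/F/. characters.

Step 1: 4 trees catch fire, 1 burn out
  TTTTTT
  TTTTTT
  TTFTTT
  TF.FTT
  TTFTTT
  TTT..T
Step 2: 8 trees catch fire, 4 burn out
  TTTTTT
  TTFTTT
  TF.FTT
  F...FT
  TF.FTT
  TTF..T
Step 3: 9 trees catch fire, 8 burn out
  TTFTTT
  TF.FTT
  F...FT
  .....F
  F...FT
  TF...T

TTFTTT
TF.FTT
F...FT
.....F
F...FT
TF...T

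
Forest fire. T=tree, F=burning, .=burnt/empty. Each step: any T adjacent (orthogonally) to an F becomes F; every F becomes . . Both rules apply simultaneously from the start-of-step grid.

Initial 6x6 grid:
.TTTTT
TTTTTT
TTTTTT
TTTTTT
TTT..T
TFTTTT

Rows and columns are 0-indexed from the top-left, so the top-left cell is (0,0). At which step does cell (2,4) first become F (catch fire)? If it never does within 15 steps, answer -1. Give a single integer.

Step 1: cell (2,4)='T' (+3 fires, +1 burnt)
Step 2: cell (2,4)='T' (+4 fires, +3 burnt)
Step 3: cell (2,4)='T' (+4 fires, +4 burnt)
Step 4: cell (2,4)='T' (+5 fires, +4 burnt)
Step 5: cell (2,4)='T' (+6 fires, +5 burnt)
Step 6: cell (2,4)='F' (+4 fires, +6 burnt)
  -> target ignites at step 6
Step 7: cell (2,4)='.' (+3 fires, +4 burnt)
Step 8: cell (2,4)='.' (+2 fires, +3 burnt)
Step 9: cell (2,4)='.' (+1 fires, +2 burnt)
Step 10: cell (2,4)='.' (+0 fires, +1 burnt)
  fire out at step 10

6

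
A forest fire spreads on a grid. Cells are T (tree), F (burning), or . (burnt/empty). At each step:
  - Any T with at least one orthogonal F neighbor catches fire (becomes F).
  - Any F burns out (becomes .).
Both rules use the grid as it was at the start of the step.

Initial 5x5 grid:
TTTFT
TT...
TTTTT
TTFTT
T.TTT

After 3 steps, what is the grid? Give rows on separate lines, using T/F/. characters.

Step 1: 6 trees catch fire, 2 burn out
  TTF.F
  TT...
  TTFTT
  TF.FT
  T.FTT
Step 2: 6 trees catch fire, 6 burn out
  TF...
  TT...
  TF.FT
  F...F
  T..FT
Step 3: 6 trees catch fire, 6 burn out
  F....
  TF...
  F...F
  .....
  F...F

F....
TF...
F...F
.....
F...F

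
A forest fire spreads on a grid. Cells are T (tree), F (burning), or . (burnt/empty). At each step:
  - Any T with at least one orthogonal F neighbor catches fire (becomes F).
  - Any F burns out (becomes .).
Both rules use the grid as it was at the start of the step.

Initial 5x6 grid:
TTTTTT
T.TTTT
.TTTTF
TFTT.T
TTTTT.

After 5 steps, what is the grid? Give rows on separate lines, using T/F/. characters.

Step 1: 7 trees catch fire, 2 burn out
  TTTTTT
  T.TTTF
  .FTTF.
  F.FT.F
  TFTTT.
Step 2: 7 trees catch fire, 7 burn out
  TTTTTF
  T.TTF.
  ..FF..
  ...F..
  F.FTT.
Step 3: 4 trees catch fire, 7 burn out
  TTTTF.
  T.FF..
  ......
  ......
  ...FT.
Step 4: 3 trees catch fire, 4 burn out
  TTFF..
  T.....
  ......
  ......
  ....F.
Step 5: 1 trees catch fire, 3 burn out
  TF....
  T.....
  ......
  ......
  ......

TF....
T.....
......
......
......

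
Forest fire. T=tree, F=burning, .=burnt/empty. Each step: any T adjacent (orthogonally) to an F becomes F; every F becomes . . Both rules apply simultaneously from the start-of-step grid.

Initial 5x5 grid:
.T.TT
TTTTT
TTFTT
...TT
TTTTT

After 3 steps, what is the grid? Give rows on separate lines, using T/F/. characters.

Step 1: 3 trees catch fire, 1 burn out
  .T.TT
  TTFTT
  TF.FT
  ...TT
  TTTTT
Step 2: 5 trees catch fire, 3 burn out
  .T.TT
  TF.FT
  F...F
  ...FT
  TTTTT
Step 3: 6 trees catch fire, 5 burn out
  .F.FT
  F...F
  .....
  ....F
  TTTFT

.F.FT
F...F
.....
....F
TTTFT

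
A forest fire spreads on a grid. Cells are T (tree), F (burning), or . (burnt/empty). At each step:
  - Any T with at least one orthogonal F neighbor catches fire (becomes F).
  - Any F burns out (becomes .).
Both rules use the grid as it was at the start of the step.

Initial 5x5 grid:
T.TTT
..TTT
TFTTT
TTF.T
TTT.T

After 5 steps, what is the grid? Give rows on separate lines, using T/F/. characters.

Step 1: 4 trees catch fire, 2 burn out
  T.TTT
  ..TTT
  F.FTT
  TF..T
  TTF.T
Step 2: 4 trees catch fire, 4 burn out
  T.TTT
  ..FTT
  ...FT
  F...T
  TF..T
Step 3: 4 trees catch fire, 4 burn out
  T.FTT
  ...FT
  ....F
  ....T
  F...T
Step 4: 3 trees catch fire, 4 burn out
  T..FT
  ....F
  .....
  ....F
  ....T
Step 5: 2 trees catch fire, 3 burn out
  T...F
  .....
  .....
  .....
  ....F

T...F
.....
.....
.....
....F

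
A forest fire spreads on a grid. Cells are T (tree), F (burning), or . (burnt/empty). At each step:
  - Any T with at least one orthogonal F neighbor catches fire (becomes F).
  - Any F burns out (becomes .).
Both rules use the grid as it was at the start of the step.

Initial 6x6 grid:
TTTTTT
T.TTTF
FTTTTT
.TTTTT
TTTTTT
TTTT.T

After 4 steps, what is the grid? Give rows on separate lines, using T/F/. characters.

Step 1: 5 trees catch fire, 2 burn out
  TTTTTF
  F.TTF.
  .FTTTF
  .TTTTT
  TTTTTT
  TTTT.T
Step 2: 7 trees catch fire, 5 burn out
  FTTTF.
  ..TF..
  ..FTF.
  .FTTTF
  TTTTTT
  TTTT.T
Step 3: 8 trees catch fire, 7 burn out
  .FTF..
  ..F...
  ...F..
  ..FTF.
  TFTTTF
  TTTT.T
Step 4: 7 trees catch fire, 8 burn out
  ..F...
  ......
  ......
  ...F..
  F.FTF.
  TFTT.F

..F...
......
......
...F..
F.FTF.
TFTT.F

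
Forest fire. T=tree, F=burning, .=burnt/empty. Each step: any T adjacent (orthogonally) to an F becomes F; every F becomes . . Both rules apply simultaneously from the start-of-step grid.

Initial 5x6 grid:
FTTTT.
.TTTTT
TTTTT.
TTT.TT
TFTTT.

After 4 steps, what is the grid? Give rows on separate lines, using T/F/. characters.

Step 1: 4 trees catch fire, 2 burn out
  .FTTT.
  .TTTTT
  TTTTT.
  TFT.TT
  F.FTT.
Step 2: 6 trees catch fire, 4 burn out
  ..FTT.
  .FTTTT
  TFTTT.
  F.F.TT
  ...FT.
Step 3: 5 trees catch fire, 6 burn out
  ...FT.
  ..FTTT
  F.FTT.
  ....TT
  ....F.
Step 4: 4 trees catch fire, 5 burn out
  ....F.
  ...FTT
  ...FT.
  ....FT
  ......

....F.
...FTT
...FT.
....FT
......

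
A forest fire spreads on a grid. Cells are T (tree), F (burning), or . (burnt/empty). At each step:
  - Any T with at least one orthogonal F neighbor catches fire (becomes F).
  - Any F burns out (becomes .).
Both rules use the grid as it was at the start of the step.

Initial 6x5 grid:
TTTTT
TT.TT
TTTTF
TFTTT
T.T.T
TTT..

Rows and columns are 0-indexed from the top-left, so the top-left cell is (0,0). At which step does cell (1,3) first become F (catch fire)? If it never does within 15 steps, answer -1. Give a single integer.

Step 1: cell (1,3)='T' (+6 fires, +2 burnt)
Step 2: cell (1,3)='F' (+9 fires, +6 burnt)
  -> target ignites at step 2
Step 3: cell (1,3)='.' (+5 fires, +9 burnt)
Step 4: cell (1,3)='.' (+3 fires, +5 burnt)
Step 5: cell (1,3)='.' (+0 fires, +3 burnt)
  fire out at step 5

2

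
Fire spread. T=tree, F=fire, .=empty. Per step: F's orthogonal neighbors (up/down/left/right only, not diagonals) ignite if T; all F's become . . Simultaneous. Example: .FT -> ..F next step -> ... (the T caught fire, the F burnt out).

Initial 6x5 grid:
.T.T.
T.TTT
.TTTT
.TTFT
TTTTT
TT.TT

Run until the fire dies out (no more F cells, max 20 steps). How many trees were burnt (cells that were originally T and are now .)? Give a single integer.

Answer: 20

Derivation:
Step 1: +4 fires, +1 burnt (F count now 4)
Step 2: +7 fires, +4 burnt (F count now 7)
Step 3: +6 fires, +7 burnt (F count now 6)
Step 4: +2 fires, +6 burnt (F count now 2)
Step 5: +1 fires, +2 burnt (F count now 1)
Step 6: +0 fires, +1 burnt (F count now 0)
Fire out after step 6
Initially T: 22, now '.': 28
Total burnt (originally-T cells now '.'): 20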